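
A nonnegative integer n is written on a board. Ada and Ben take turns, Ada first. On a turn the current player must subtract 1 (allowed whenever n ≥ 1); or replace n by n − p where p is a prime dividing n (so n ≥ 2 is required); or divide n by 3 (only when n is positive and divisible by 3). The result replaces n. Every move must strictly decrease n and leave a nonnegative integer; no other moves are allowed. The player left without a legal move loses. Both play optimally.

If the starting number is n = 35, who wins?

Positions with no move are L. A position that does have a move is losing for the player to move precisely when every available move leads to a winning position for the opponent. Fill in the labels:
n=0: no move → L
n=1: →0(L), so W
n=2: →0(L), so W
n=3: →0(L), so W
n=4: →2(W), 3(W) — all W, so L
n=5: →0(L), so W
n=6: →4(L), so W
n=7: →0(L), so W
n=8: →6(W), 7(W) — all W, so L
n=9: →8(L), so W
n=10: →8(L), so W
n=11: →0(L), so W
n=12: →4(L), so W
n=13: →0(L), so W
n=14: →7(W), 12(W), 13(W) — all W, so L
n=15: →14(L), so W
n=16: →14(L), so W
n=17: →0(L), so W
n=18: →6(W), 15(W), 16(W), 17(W) — all W, so L
n=19: →0(L), so W
n=20: →18(L), so W
n=21: →14(L), so W
n=22: →11(W), 20(W), 21(W) — all W, so L
n=23: →0(L), so W
n=24: →8(L), so W
n=25: →20(W), 24(W) — all W, so L
n=26: →25(L), so W
n=27: →9(W), 24(W), 26(W) — all W, so L
n=28: →27(L), so W
n=29: →0(L), so W
n=30: →25(L), so W
n=31: →0(L), so W
n=32: →30(W), 31(W) — all W, so L
n=33: →22(L), so W
n=34: →32(L), so W
n=35: →28(W), 30(W), 34(W) — all W, so L
Every move from 35 reaches a W position, so the mover loses.

Ben wins.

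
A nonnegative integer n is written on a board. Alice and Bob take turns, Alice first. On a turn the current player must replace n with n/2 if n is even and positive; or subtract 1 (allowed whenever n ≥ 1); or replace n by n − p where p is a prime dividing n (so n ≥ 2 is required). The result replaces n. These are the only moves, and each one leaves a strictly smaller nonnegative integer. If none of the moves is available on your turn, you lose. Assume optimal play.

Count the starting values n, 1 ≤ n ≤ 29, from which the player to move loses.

5

Use the standard recursion: the mover loses at a terminal position; elsewhere, the mover wins exactly when some move hands the opponent an L position.
n=0: no move → L
n=1: can move to 0, which is L ⇒ W
n=2: can move to 0, which is L ⇒ W
n=3: can move to 0, which is L ⇒ W
n=4: moves to 2(W), 3(W); every one is W ⇒ L
n=5: can move to 0, which is L ⇒ W
n=6: can move to 4, which is L ⇒ W
n=7: can move to 0, which is L ⇒ W
n=8: can move to 4, which is L ⇒ W
n=9: moves to 6(W), 8(W); every one is W ⇒ L
n=10: can move to 9, which is L ⇒ W
n=11: can move to 0, which is L ⇒ W
n=12: can move to 9, which is L ⇒ W
n=13: can move to 0, which is L ⇒ W
n=14: moves to 7(W), 12(W), 13(W); every one is W ⇒ L
n=15: can move to 14, which is L ⇒ W
n=16: can move to 14, which is L ⇒ W
n=17: can move to 0, which is L ⇒ W
n=18: can move to 9, which is L ⇒ W
n=19: can move to 0, which is L ⇒ W
n=20: moves to 10(W), 15(W), 18(W), 19(W); every one is W ⇒ L
n=21: can move to 14, which is L ⇒ W
n=22: can move to 20, which is L ⇒ W
n=23: can move to 0, which is L ⇒ W
n=24: moves to 12(W), 21(W), 22(W), 23(W); every one is W ⇒ L
n=25: can move to 20, which is L ⇒ W
n=26: can move to 24, which is L ⇒ W
n=27: can move to 24, which is L ⇒ W
n=28: can move to 14, which is L ⇒ W
n=29: can move to 0, which is L ⇒ W
L entries with 1 ≤ n ≤ 29 (n=0 is outside the asked range and is not counted): n = 4, 9, 14, 20, 24; that makes 5.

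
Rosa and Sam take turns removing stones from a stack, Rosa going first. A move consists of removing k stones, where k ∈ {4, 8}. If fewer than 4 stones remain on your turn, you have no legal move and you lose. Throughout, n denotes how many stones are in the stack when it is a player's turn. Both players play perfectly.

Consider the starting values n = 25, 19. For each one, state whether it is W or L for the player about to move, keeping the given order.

Classify positions by backward induction: terminal positions (no move available) are L. From any other position, the mover wins iff some move reaches an L.
n=0: no move → L
n=1: no move → L
n=2: no move → L
n=3: no move → L
n=4: W (go to 0, an L position)
n=5: W (go to 1, an L position)
n=6: W (go to 2, an L position)
n=7: W (go to 3, an L position)
n=8: W (go to 0, an L position)
n=9: W (go to 1, an L position)
n=10: W (go to 2, an L position)
n=11: W (go to 3, an L position)
n=12: L (options 8(W), 4(W) are all W)
n=13: L (options 9(W), 5(W) are all W)
n=14: L (options 10(W), 6(W) are all W)
n=15: L (options 11(W), 7(W) are all W)
n=16: W (go to 12, an L position)
n=17: W (go to 13, an L position)
n=18: W (go to 14, an L position)
n=19: W (go to 15, an L position)
n=20: W (go to 12, an L position)
n=21: W (go to 13, an L position)
n=22: W (go to 14, an L position)
n=23: W (go to 15, an L position)
n=24: L (options 20(W), 16(W) are all W)
n=25: L (options 21(W), 17(W) are all W)

25: L, 19: W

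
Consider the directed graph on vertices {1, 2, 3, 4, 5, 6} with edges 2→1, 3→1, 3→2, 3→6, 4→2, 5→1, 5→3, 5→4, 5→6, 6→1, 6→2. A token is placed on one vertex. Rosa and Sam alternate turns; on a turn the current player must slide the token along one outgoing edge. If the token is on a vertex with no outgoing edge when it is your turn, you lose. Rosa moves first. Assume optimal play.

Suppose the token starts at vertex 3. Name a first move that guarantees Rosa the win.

Work bottom-up. With no move the player to move loses. Otherwise the position is W if at least one move leads to an L position for the opponent, and L if every move leads to a W.
Every edge goes from a vertex to one that appears earlier in the order 1, 2, 6, 3, 4, 5, so processing vertices in that order labels each vertex after all of its successors.
1: no outgoing edge → L
2: reaches L-position 1 → W
6: reaches L-position 1 → W
3: reaches L-position 1 → W
4: only reaches 2(W), which is W → L
5: reaches L-position 4 → W
From 3, the L positions reachable in one move are: 1.

Move to 1.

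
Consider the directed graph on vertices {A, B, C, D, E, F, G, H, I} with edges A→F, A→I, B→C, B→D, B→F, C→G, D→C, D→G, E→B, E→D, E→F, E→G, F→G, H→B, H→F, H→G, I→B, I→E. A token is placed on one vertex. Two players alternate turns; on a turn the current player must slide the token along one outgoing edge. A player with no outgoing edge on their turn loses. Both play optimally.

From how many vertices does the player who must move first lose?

3

Label each position W (a win for the player to move) or L (a loss). A position with no legal move is L; any other position is W exactly when some move reaches an L, and L when every move reaches a W.
Every edge goes from a vertex to one that appears earlier in the order G, C, F, D, B, E, I, H, A, so processing vertices in that order labels each vertex after all of its successors.
G: no outgoing edge → L
C: W (go to G, an L position)
F: W (go to G, an L position)
D: W (go to G, an L position)
B: L (options D(W), F(W), C(W) are all W)
E: W (go to B, an L position)
I: W (go to B, an L position)
H: W (go to B, an L position)
A: L (options I(W), F(W) are all W)
The L vertices are A, B, G; that is 3 in all.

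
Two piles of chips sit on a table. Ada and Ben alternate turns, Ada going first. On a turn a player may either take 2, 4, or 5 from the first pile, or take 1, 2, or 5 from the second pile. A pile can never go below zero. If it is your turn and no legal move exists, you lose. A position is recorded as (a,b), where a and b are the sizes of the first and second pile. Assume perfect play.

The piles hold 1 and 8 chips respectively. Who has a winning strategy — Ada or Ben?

Use the standard recursion: the mover loses at a terminal position; elsewhere, the mover wins exactly when some move hands the opponent an L position.
No move ever increases a pile, so every position that can arise here has a ≤ 1 and b ≤ 8; it is enough to label the cells with 0 ≤ a ≤ 1 and 0 ≤ b ≤ 8.
Every move lowers a or b (never raises either), so fill the grid row by row in increasing a, and left to right within a row: each cell's successors are then already labelled.
      b=0  b=1  b=2  b=3  b=4  b=5  b=6  b=7  b=8
a=0:    L    W    W    L    W    W    L    W    W
a=1:    L    W    W    L    W    W    L    W    W
Cells with no legal move (terminal, hence L): (0,0), (1,0).
The remaining L cells, each justified by listing all of its moves:
(0,3): moves to (0,2)(W), (0,1)(W); every one is W ⇒ L
(0,6): moves to (0,5)(W), (0,4)(W), (0,1)(W); every one is W ⇒ L
(1,3): moves to (1,2)(W), (1,1)(W); every one is W ⇒ L
(1,6): moves to (1,5)(W), (1,4)(W), (1,1)(W); every one is W ⇒ L
Every other cell has at least one move into one of the L cells above, so it is W.
The starting position (1,8) is W: Ada should move to (1,6), handing over an L position.

Ada wins.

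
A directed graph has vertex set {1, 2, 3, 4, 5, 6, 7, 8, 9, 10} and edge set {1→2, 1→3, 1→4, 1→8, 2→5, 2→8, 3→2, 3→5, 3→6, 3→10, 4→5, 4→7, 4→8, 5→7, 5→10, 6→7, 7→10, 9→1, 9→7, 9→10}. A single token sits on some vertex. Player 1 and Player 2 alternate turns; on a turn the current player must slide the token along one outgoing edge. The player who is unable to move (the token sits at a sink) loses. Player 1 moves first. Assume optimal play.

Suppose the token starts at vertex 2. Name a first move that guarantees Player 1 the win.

Compute win/loss labels from the base case upward. A position with no move is L. Any other position is W if it can reach an L in one move, else L.
Every edge goes from a vertex to one that appears earlier in the order 10, 8, 7, 5, 6, 4, 2, 3, 1, 9, so processing vertices in that order labels each vertex after all of its successors.
10: no outgoing edge → L
8: no outgoing edge → L
7: →10(L), so W
5: →10(L), so W
6: →7(W) only, which is W, so L
4: →8(L), so W
2: →8(L), so W
3: →6(L), so W
1: →8(L), so W
9: →10(L), so W
From 2, the L positions reachable in one move are: 8.

Move to 8.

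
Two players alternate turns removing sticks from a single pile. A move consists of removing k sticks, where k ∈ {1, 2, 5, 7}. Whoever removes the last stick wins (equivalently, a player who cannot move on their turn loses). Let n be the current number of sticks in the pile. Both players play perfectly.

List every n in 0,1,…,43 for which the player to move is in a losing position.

0, 3, 6, 9, 12, 15, 18, 21, 24, 27, 30, 33, 36, 39, 42

Label each position W (a win for the player to move) or L (a loss). A position with no legal move is L; any other position is W exactly when some move reaches an L, and L when every move reaches a W.
n=0: no move → L
n=1: reaches L-position 0 → W
n=2: reaches L-position 0 → W
n=3: only reaches 2(W), 1(W), all W → L
n=4: reaches L-position 3 → W
n=5: reaches L-position 3 → W
n=6: only reaches 5(W), 4(W), 1(W), all W → L
n=7: reaches L-position 6 → W
n=8: reaches L-position 6 → W
n=9: only reaches 8(W), 7(W), 4(W), 2(W), all W → L
n=10: reaches L-position 9 → W
n=11: reaches L-position 9 → W
n=12: only reaches 11(W), 10(W), 7(W), 5(W), all W → L
n=13: reaches L-position 12 → W
n=14: reaches L-position 12 → W
n=15: only reaches 14(W), 13(W), 10(W), 8(W), all W → L
n=16: reaches L-position 15 → W
n=17: reaches L-position 15 → W
n=18: only reaches 17(W), 16(W), 13(W), 11(W), all W → L
n=19: reaches L-position 18 → W
n=20: reaches L-position 18 → W
n=21: only reaches 20(W), 19(W), 16(W), 14(W), all W → L
n=22: reaches L-position 21 → W
n=23: reaches L-position 21 → W
n=24: only reaches 23(W), 22(W), 19(W), 17(W), all W → L
n=25: reaches L-position 24 → W
n=26: reaches L-position 24 → W
n=27: only reaches 26(W), 25(W), 22(W), 20(W), all W → L
n=28: reaches L-position 27 → W
n=29: reaches L-position 27 → W
n=30: only reaches 29(W), 28(W), 25(W), 23(W), all W → L
n=31: reaches L-position 30 → W
n=32: reaches L-position 30 → W
n=33: only reaches 32(W), 31(W), 28(W), 26(W), all W → L
n=34: reaches L-position 33 → W
n=35: reaches L-position 33 → W
n=36: only reaches 35(W), 34(W), 31(W), 29(W), all W → L
n=37: reaches L-position 36 → W
n=38: reaches L-position 36 → W
n=39: only reaches 38(W), 37(W), 34(W), 32(W), all W → L
n=40: reaches L-position 39 → W
n=41: reaches L-position 39 → W
n=42: only reaches 41(W), 40(W), 37(W), 35(W), all W → L
n=43: reaches L-position 42 → W
The losing starting values of n are exactly the entries labelled L in this table (15 of them).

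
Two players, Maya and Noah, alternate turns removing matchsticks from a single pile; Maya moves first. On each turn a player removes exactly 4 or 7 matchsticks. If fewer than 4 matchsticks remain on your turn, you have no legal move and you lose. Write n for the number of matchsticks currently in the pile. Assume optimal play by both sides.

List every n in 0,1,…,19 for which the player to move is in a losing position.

0, 1, 2, 3, 11, 12, 13, 14

Positions with no move are L. A position that does have a move is losing for the player to move precisely when every available move leads to a winning position for the opponent. Fill in the labels:
n=0: no move → L
n=1: no move → L
n=2: no move → L
n=3: no move → L
n=4: reaches L-position 0 → W
n=5: reaches L-position 1 → W
n=6: reaches L-position 2 → W
n=7: reaches L-position 3 → W
n=8: reaches L-position 1 → W
n=9: reaches L-position 2 → W
n=10: reaches L-position 3 → W
n=11: only reaches 7(W), 4(W), all W → L
n=12: only reaches 8(W), 5(W), all W → L
n=13: only reaches 9(W), 6(W), all W → L
n=14: only reaches 10(W), 7(W), all W → L
n=15: reaches L-position 11 → W
n=16: reaches L-position 12 → W
n=17: reaches L-position 13 → W
n=18: reaches L-position 14 → W
n=19: reaches L-position 12 → W
Reading off the rows marked L gives the requested list; there are 8 such values of n.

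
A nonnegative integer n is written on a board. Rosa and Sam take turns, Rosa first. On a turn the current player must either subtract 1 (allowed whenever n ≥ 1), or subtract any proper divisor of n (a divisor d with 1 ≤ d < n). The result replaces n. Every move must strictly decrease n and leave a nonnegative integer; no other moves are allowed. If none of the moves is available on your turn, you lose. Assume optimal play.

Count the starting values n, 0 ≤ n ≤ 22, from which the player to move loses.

11

Classify positions by backward induction: terminal positions (no move available) are L. From any other position, the mover wins iff some move reaches an L.
n=0: no move → L
n=1: reaches L-position 0 → W
n=2: only reaches 1(W), which is W → L
n=3: reaches L-position 2 → W
n=4: reaches L-position 2 → W
n=5: only reaches 4(W), which is W → L
n=6: reaches L-position 5 → W
n=7: only reaches 6(W), which is W → L
n=8: reaches L-position 7 → W
n=9: only reaches 6(W), 8(W), all W → L
n=10: reaches L-position 5 → W
n=11: only reaches 10(W), which is W → L
n=12: reaches L-position 9 → W
n=13: only reaches 12(W), which is W → L
n=14: reaches L-position 7 → W
n=15: only reaches 10(W), 12(W), 14(W), all W → L
n=16: reaches L-position 15 → W
n=17: only reaches 16(W), which is W → L
n=18: reaches L-position 9 → W
n=19: only reaches 18(W), which is W → L
n=20: reaches L-position 15 → W
n=21: only reaches 14(W), 18(W), 20(W), all W → L
n=22: reaches L-position 11 → W
L entries with 0 ≤ n ≤ 22: n = 0, 2, 5, 7, 9, 11, 13, 15, 17, 19, 21; that makes 11.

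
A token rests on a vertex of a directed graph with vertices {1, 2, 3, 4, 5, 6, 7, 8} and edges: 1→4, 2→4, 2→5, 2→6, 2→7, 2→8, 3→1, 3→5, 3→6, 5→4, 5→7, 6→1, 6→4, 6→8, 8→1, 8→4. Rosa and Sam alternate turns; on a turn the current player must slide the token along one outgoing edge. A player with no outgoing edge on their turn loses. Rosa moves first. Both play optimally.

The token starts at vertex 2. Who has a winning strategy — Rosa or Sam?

Label each position W (a win for the player to move) or L (a loss). A position with no legal move is L; any other position is W exactly when some move reaches an L, and L when every move reaches a W.
Every edge goes from a vertex to one that appears earlier in the order 7, 4, 5, 1, 8, 6, 3, 2, so processing vertices in that order labels each vertex after all of its successors.
7: no outgoing edge → L
4: no outgoing edge → L
5: reaches L-position 4 → W
1: reaches L-position 4 → W
8: reaches L-position 4 → W
6: reaches L-position 4 → W
3: only reaches 6(W), 1(W), 5(W), all W → L
2: reaches L-position 4 → W
The starting position 2 is W: Rosa should move to 4, handing over an L position.

Rosa wins.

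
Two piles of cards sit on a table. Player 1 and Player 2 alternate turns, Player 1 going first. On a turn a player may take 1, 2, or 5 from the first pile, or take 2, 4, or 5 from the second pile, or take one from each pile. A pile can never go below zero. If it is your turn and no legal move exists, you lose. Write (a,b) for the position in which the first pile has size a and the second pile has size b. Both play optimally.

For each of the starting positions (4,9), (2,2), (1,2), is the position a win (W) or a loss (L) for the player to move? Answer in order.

Build the W/L table. Terminal = L. A non-terminal position is W if it has a move to some L; otherwise it is L.
No move ever increases a pile, so every position that can arise here has a ≤ 4 and b ≤ 9; it is enough to label the cells with 0 ≤ a ≤ 4 and 0 ≤ b ≤ 9.
Every move lowers a or b (never raises either), so fill the grid row by row in increasing a, and left to right within a row: each cell's successors are then already labelled.
      b=0  b=1  b=2  b=3  b=4  b=5  b=6  b=7  b=8  b=9
a=0:    L    L    W    W    W    W    W    L    L    W
a=1:    W    W    W    L    L    W    W    W    W    W
a=2:    W    W    L    W    W    W    W    W    W    L
a=3:    L    L    W    W    W    W    W    L    L    W
a=4:    W    W    W    L    L    W    W    W    W    W
Cells with no legal move (terminal, hence L): (0,0), (0,1).
The remaining L cells, each justified by listing all of its moves:
(0,7): only reaches (0,5)(W), (0,3)(W), (0,2)(W), all W → L
(0,8): only reaches (0,6)(W), (0,4)(W), (0,3)(W), all W → L
(1,3): only reaches (0,3)(W), (1,1)(W), (0,2)(W), all W → L
(1,4): only reaches (0,4)(W), (1,2)(W), (1,0)(W), (0,3)(W), all W → L
(2,2): only reaches (1,2)(W), (0,2)(W), (2,0)(W), (1,1)(W), all W → L
(2,9): only reaches (1,9)(W), (0,9)(W), (2,7)(W), (2,5)(W), (2,4)(W), (1,8)(W), all W → L
(3,0): only reaches (2,0)(W), (1,0)(W), all W → L
(3,1): only reaches (2,1)(W), (1,1)(W), (2,0)(W), all W → L
(3,7): only reaches (2,7)(W), (1,7)(W), (3,5)(W), (3,3)(W), (3,2)(W), (2,6)(W), all W → L
(3,8): only reaches (2,8)(W), (1,8)(W), (3,6)(W), (3,4)(W), (3,3)(W), (2,7)(W), all W → L
(4,3): only reaches (3,3)(W), (2,3)(W), (4,1)(W), (3,2)(W), all W → L
(4,4): only reaches (3,4)(W), (2,4)(W), (4,2)(W), (4,0)(W), (3,3)(W), all W → L
Every other cell has at least one move into one of the L cells above, so it is W.
(4,9): the move to (2,9) reaches an L cell, so W
(2,2): one of the L cells justified above, so L
(1,2): the move to (0,1) reaches an L cell, so W

(4,9): W, (2,2): L, (1,2): W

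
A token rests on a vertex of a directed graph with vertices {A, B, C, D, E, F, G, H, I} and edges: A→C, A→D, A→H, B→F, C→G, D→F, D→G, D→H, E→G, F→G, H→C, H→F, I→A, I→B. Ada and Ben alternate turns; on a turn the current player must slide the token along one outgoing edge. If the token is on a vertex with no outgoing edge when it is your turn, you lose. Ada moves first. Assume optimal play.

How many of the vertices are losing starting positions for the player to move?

3

Label each position W (a win for the player to move) or L (a loss). A position with no legal move is L; any other position is W exactly when some move reaches an L, and L when every move reaches a W.
Every edge goes from a vertex to one that appears earlier in the order G, C, F, H, D, A, B, I, E, so processing vertices in that order labels each vertex after all of its successors.
G: no outgoing edge → L
C: W (go to G, an L position)
F: W (go to G, an L position)
H: L (options F(W), C(W) are all W)
D: W (go to H, an L position)
A: W (go to H, an L position)
B: L (sole option F(W) is W)
I: W (go to B, an L position)
E: W (go to G, an L position)
The L vertices are B, G, H; that is 3 in all.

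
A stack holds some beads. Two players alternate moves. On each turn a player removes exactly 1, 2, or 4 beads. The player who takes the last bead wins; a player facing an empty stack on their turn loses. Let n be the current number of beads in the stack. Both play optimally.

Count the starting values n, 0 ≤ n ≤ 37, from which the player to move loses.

Use the standard recursion: the mover loses at a terminal position; elsewhere, the mover wins exactly when some move hands the opponent an L position.
n=0: no move → L
n=1: →0(L), so W
n=2: →0(L), so W
n=3: →2(W), 1(W) — all W, so L
n=4: →3(L), so W
n=5: →3(L), so W
n=6: →5(W), 4(W), 2(W) — all W, so L
n=7: →6(L), so W
n=8: →6(L), so W
n=9: →8(W), 7(W), 5(W) — all W, so L
n=10: →9(L), so W
n=11: →9(L), so W
n=12: →11(W), 10(W), 8(W) — all W, so L
n=13: →12(L), so W
n=14: →12(L), so W
n=15: →14(W), 13(W), 11(W) — all W, so L
n=16: →15(L), so W
n=17: →15(L), so W
n=18: →17(W), 16(W), 14(W) — all W, so L
n=19: →18(L), so W
n=20: →18(L), so W
n=21: →20(W), 19(W), 17(W) — all W, so L
n=22: →21(L), so W
n=23: →21(L), so W
n=24: →23(W), 22(W), 20(W) — all W, so L
n=25: →24(L), so W
n=26: →24(L), so W
n=27: →26(W), 25(W), 23(W) — all W, so L
n=28: →27(L), so W
n=29: →27(L), so W
n=30: →29(W), 28(W), 26(W) — all W, so L
n=31: →30(L), so W
n=32: →30(L), so W
n=33: →32(W), 31(W), 29(W) — all W, so L
n=34: →33(L), so W
n=35: →33(L), so W
n=36: →35(W), 34(W), 32(W) — all W, so L
n=37: →36(L), so W
L entries with 0 ≤ n ≤ 37: n = 0, 3, 6, 9, 12, 15, 18, 21, 24, 27, 30, 33, 36; that makes 13.

13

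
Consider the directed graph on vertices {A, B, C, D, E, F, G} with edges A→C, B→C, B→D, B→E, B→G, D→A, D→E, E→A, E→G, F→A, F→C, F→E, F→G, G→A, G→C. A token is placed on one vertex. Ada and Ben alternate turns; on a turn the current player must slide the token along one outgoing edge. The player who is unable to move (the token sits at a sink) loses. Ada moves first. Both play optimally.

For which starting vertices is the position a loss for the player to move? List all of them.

Work bottom-up. With no move the player to move loses. Otherwise the position is W if at least one move leads to an L position for the opponent, and L if every move leads to a W.
Every edge goes from a vertex to one that appears earlier in the order C, A, G, E, D, F, B, so processing vertices in that order labels each vertex after all of its successors.
C: no outgoing edge → L
A: W (go to C, an L position)
G: W (go to C, an L position)
E: L (options G(W), A(W) are all W)
D: W (go to E, an L position)
F: W (go to E, an L position)
B: W (go to E, an L position)
Reading off the rows marked L gives the requested list; there are 2 such vertices.

C, E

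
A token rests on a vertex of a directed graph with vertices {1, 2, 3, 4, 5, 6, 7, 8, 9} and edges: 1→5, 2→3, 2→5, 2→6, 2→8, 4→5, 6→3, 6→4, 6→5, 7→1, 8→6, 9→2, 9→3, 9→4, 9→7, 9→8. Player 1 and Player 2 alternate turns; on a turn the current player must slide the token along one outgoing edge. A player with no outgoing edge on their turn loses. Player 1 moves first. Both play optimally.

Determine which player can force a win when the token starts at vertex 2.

Player 1 wins.

Positions with no move are L. A position that does have a move is losing for the player to move precisely when every available move leads to a winning position for the opponent. Fill in the labels:
Every edge goes from a vertex to one that appears earlier in the order 5, 3, 4, 6, 8, 2, 1, 7, 9, so processing vertices in that order labels each vertex after all of its successors.
5: no outgoing edge → L
3: no outgoing edge → L
4: can move to 5, which is L ⇒ W
6: can move to 3, which is L ⇒ W
8: the only move is to 6(W), a W ⇒ L
2: can move to 8, which is L ⇒ W
1: can move to 5, which is L ⇒ W
7: the only move is to 1(W), a W ⇒ L
9: can move to 7, which is L ⇒ W
From 2 Player 1 can move to 8, reaching an L position.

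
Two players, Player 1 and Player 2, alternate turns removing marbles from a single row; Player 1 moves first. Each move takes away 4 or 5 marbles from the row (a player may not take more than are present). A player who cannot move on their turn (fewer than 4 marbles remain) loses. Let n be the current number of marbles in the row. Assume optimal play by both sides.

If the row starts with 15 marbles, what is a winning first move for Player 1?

Remove 4, leaving 11.

Positions with no move are L. A position that does have a move is losing for the player to move precisely when every available move leads to a winning position for the opponent. Fill in the labels:
n=0: no move → L
n=1: no move → L
n=2: no move → L
n=3: no move → L
n=4: can move to 0, which is L ⇒ W
n=5: can move to 1, which is L ⇒ W
n=6: can move to 2, which is L ⇒ W
n=7: can move to 3, which is L ⇒ W
n=8: can move to 3, which is L ⇒ W
n=9: moves to 5(W), 4(W); every one is W ⇒ L
n=10: moves to 6(W), 5(W); every one is W ⇒ L
n=11: moves to 7(W), 6(W); every one is W ⇒ L
n=12: moves to 8(W), 7(W); every one is W ⇒ L
n=13: can move to 9, which is L ⇒ W
n=14: can move to 10, which is L ⇒ W
n=15: can move to 11, which is L ⇒ W
From 15, the L positions reachable in one move are: 11, 10. Any move reaching one of these is winning.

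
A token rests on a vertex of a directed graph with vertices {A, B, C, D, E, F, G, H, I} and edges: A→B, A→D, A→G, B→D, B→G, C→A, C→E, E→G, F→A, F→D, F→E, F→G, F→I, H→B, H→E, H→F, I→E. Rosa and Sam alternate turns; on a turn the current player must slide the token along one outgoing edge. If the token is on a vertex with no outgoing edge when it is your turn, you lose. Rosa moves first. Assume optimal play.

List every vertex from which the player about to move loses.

C, D, G, H, I

Use the standard recursion: the mover loses at a terminal position; elsewhere, the mover wins exactly when some move hands the opponent an L position.
Every edge goes from a vertex to one that appears earlier in the order D, G, B, A, E, I, F, H, C, so processing vertices in that order labels each vertex after all of its successors.
D: no outgoing edge → L
G: no outgoing edge → L
B: →G(L), so W
A: →G(L), so W
E: →G(L), so W
I: →E(W) only, which is W, so L
F: →I(L), so W
H: →F(W), E(W), B(W) — all W, so L
C: →E(W), A(W) — all W, so L
Reading off the rows marked L gives the requested list; there are 5 such vertices.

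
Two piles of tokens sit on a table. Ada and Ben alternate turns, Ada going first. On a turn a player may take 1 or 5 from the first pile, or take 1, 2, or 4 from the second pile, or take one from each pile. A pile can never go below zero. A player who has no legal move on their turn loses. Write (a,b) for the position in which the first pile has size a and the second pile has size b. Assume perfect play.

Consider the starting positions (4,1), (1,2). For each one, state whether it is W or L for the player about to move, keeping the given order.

Label each position W (a win for the player to move) or L (a loss). A position with no legal move is L; any other position is W exactly when some move reaches an L, and L when every move reaches a W.
No move ever increases a pile, so every position that can arise here has a ≤ 4 and b ≤ 2; it is enough to label the cells with 0 ≤ a ≤ 4 and 0 ≤ b ≤ 2.
Every move lowers a or b (never raises either), so fill the grid row by row in increasing a, and left to right within a row: each cell's successors are then already labelled.
      b=0  b=1  b=2
a=0:    L    W    W
a=1:    W    W    L
a=2:    L    W    W
a=3:    W    W    L
a=4:    L    W    W
Cells with no legal move (terminal, hence L): (0,0).
The remaining L cells, each justified by listing all of its moves:
(1,2): →(0,2)(W), (1,1)(W), (1,0)(W), (0,1)(W) — all W, so L
(2,0): →(1,0)(W) only, which is W, so L
(3,2): →(2,2)(W), (3,1)(W), (3,0)(W), (2,1)(W) — all W, so L
(4,0): →(3,0)(W) only, which is W, so L
Every other cell has at least one move into one of the L cells above, so it is W.
(4,1): the move to (4,0) reaches an L cell, so W
(1,2): one of the L cells justified above, so L

(4,1): W, (1,2): L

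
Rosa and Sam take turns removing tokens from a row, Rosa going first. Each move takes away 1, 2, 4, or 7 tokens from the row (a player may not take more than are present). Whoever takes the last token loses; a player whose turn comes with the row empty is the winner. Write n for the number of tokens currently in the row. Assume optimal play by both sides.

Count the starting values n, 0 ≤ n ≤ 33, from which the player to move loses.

Classify positions by backward induction: terminal positions (no move available) are W. From any other position, the mover wins iff some move reaches an L.
n=0: no move; the opponent has just taken the last token and therefore loses → W
n=1: only reaches 0(W), which is W → L
n=2: reaches L-position 1 → W
n=3: reaches L-position 1 → W
n=4: only reaches 3(W), 2(W), 0(W), all W → L
n=5: reaches L-position 4 → W
n=6: reaches L-position 4 → W
n=7: only reaches 6(W), 5(W), 3(W), 0(W), all W → L
n=8: reaches L-position 7 → W
n=9: reaches L-position 7 → W
n=10: only reaches 9(W), 8(W), 6(W), 3(W), all W → L
n=11: reaches L-position 10 → W
n=12: reaches L-position 10 → W
n=13: only reaches 12(W), 11(W), 9(W), 6(W), all W → L
n=14: reaches L-position 13 → W
n=15: reaches L-position 13 → W
n=16: only reaches 15(W), 14(W), 12(W), 9(W), all W → L
n=17: reaches L-position 16 → W
n=18: reaches L-position 16 → W
n=19: only reaches 18(W), 17(W), 15(W), 12(W), all W → L
n=20: reaches L-position 19 → W
n=21: reaches L-position 19 → W
n=22: only reaches 21(W), 20(W), 18(W), 15(W), all W → L
n=23: reaches L-position 22 → W
n=24: reaches L-position 22 → W
n=25: only reaches 24(W), 23(W), 21(W), 18(W), all W → L
n=26: reaches L-position 25 → W
n=27: reaches L-position 25 → W
n=28: only reaches 27(W), 26(W), 24(W), 21(W), all W → L
n=29: reaches L-position 28 → W
n=30: reaches L-position 28 → W
n=31: only reaches 30(W), 29(W), 27(W), 24(W), all W → L
n=32: reaches L-position 31 → W
n=33: reaches L-position 31 → W
L entries with 0 ≤ n ≤ 33: n = 1, 4, 7, 10, 13, 16, 19, 22, 25, 28, 31; that makes 11.

11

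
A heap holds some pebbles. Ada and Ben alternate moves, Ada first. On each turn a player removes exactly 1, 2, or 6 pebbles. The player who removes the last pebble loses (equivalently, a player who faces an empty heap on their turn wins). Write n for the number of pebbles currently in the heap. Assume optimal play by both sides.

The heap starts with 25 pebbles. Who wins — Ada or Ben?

Positions with no move are W. A position that does have a move is losing for the player to move precisely when every available move leads to a winning position for the opponent. Fill in the labels:
n=0: no move; the opponent has just taken the last pebble and therefore loses → W
n=1: only reaches 0(W), which is W → L
n=2: reaches L-position 1 → W
n=3: reaches L-position 1 → W
n=4: only reaches 3(W), 2(W), all W → L
n=5: reaches L-position 4 → W
n=6: reaches L-position 4 → W
n=7: reaches L-position 1 → W
n=8: only reaches 7(W), 6(W), 2(W), all W → L
n=9: reaches L-position 8 → W
n=10: reaches L-position 8 → W
n=11: only reaches 10(W), 9(W), 5(W), all W → L
n=12: reaches L-position 11 → W
n=13: reaches L-position 11 → W
n=14: reaches L-position 8 → W
n=15: only reaches 14(W), 13(W), 9(W), all W → L
n=16: reaches L-position 15 → W
n=17: reaches L-position 15 → W
n=18: only reaches 17(W), 16(W), 12(W), all W → L
n=19: reaches L-position 18 → W
n=20: reaches L-position 18 → W
n=21: reaches L-position 15 → W
n=22: only reaches 21(W), 20(W), 16(W), all W → L
n=23: reaches L-position 22 → W
n=24: reaches L-position 22 → W
n=25: only reaches 24(W), 23(W), 19(W), all W → L
Every move from 25 reaches a W position, so the mover loses.

Ben wins.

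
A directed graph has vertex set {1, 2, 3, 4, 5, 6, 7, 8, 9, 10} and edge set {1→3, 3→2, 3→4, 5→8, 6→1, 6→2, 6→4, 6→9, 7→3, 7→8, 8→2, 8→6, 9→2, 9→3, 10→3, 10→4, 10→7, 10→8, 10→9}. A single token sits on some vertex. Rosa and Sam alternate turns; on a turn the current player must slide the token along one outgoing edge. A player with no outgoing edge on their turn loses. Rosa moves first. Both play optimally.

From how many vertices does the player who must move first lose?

5

Use the standard recursion: the mover loses at a terminal position; elsewhere, the mover wins exactly when some move hands the opponent an L position.
Every edge goes from a vertex to one that appears earlier in the order 2, 4, 3, 9, 1, 6, 8, 5, 7, 10, so processing vertices in that order labels each vertex after all of its successors.
2: no outgoing edge → L
4: no outgoing edge → L
3: W (go to 4, an L position)
9: W (go to 2, an L position)
1: L (sole option 3(W) is W)
6: W (go to 1, an L position)
8: W (go to 2, an L position)
5: L (sole option 8(W) is W)
7: L (options 8(W), 3(W) are all W)
10: W (go to 7, an L position)
The L vertices are 1, 2, 4, 5, 7; that is 5 in all.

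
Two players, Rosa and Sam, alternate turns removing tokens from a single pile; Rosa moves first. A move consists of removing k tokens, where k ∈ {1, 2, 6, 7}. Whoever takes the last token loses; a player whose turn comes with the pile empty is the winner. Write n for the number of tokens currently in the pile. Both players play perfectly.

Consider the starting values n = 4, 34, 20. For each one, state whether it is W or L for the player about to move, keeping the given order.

4: L, 34: W, 20: L

Build the W/L table. Terminal = W. A non-terminal position is W if it has a move to some L; otherwise it is L.
n=0: no move; the opponent has just taken the last token and therefore loses → W
n=1: only reaches 0(W), which is W → L
n=2: reaches L-position 1 → W
n=3: reaches L-position 1 → W
n=4: only reaches 3(W), 2(W), all W → L
n=5: reaches L-position 4 → W
n=6: reaches L-position 4 → W
n=7: reaches L-position 1 → W
n=8: reaches L-position 1 → W
n=9: only reaches 8(W), 7(W), 3(W), 2(W), all W → L
n=10: reaches L-position 9 → W
n=11: reaches L-position 9 → W
n=12: only reaches 11(W), 10(W), 6(W), 5(W), all W → L
n=13: reaches L-position 12 → W
n=14: reaches L-position 12 → W
n=15: reaches L-position 9 → W
n=16: reaches L-position 9 → W
n=17: only reaches 16(W), 15(W), 11(W), 10(W), all W → L
n=18: reaches L-position 17 → W
n=19: reaches L-position 17 → W
n=20: only reaches 19(W), 18(W), 14(W), 13(W), all W → L
n=21: reaches L-position 20 → W
n=22: reaches L-position 20 → W
n=23: reaches L-position 17 → W
n=24: reaches L-position 17 → W
n=25: only reaches 24(W), 23(W), 19(W), 18(W), all W → L
n=26: reaches L-position 25 → W
n=27: reaches L-position 25 → W
n=28: only reaches 27(W), 26(W), 22(W), 21(W), all W → L
n=29: reaches L-position 28 → W
n=30: reaches L-position 28 → W
n=31: reaches L-position 25 → W
n=32: reaches L-position 25 → W
n=33: only reaches 32(W), 31(W), 27(W), 26(W), all W → L
n=34: reaches L-position 33 → W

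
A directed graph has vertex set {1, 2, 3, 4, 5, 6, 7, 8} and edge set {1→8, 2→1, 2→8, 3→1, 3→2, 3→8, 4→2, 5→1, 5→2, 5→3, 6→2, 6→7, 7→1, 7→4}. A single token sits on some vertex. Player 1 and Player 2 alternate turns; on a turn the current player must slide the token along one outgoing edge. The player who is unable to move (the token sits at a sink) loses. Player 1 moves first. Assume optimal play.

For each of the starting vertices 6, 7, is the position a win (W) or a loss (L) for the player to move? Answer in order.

Build the W/L table. Terminal = L. A non-terminal position is W if it has a move to some L; otherwise it is L.
Every edge goes from a vertex to one that appears earlier in the order 8, 1, 2, 4, 7, 6, 3, 5, so processing vertices in that order labels each vertex after all of its successors.
8: no outgoing edge → L
1: reaches L-position 8 → W
2: reaches L-position 8 → W
4: only reaches 2(W), which is W → L
7: reaches L-position 4 → W
6: only reaches 7(W), 2(W), all W → L
3: reaches L-position 8 → W
5: only reaches 3(W), 2(W), 1(W), all W → L

6: L, 7: W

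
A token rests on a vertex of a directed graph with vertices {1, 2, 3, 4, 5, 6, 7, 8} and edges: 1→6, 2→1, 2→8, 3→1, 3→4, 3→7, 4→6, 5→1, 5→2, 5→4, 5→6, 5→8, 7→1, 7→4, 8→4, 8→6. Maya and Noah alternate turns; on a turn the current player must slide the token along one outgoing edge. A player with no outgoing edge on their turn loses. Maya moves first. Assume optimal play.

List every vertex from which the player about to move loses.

2, 6, 7

Use the standard recursion: the mover loses at a terminal position; elsewhere, the mover wins exactly when some move hands the opponent an L position.
Every edge goes from a vertex to one that appears earlier in the order 6, 4, 1, 8, 2, 5, 7, 3, so processing vertices in that order labels each vertex after all of its successors.
6: no outgoing edge → L
4: reaches L-position 6 → W
1: reaches L-position 6 → W
8: reaches L-position 6 → W
2: only reaches 8(W), 1(W), all W → L
5: reaches L-position 2 → W
7: only reaches 1(W), 4(W), all W → L
3: reaches L-position 7 → W
Reading off the rows marked L gives the requested list; there are 3 such vertices.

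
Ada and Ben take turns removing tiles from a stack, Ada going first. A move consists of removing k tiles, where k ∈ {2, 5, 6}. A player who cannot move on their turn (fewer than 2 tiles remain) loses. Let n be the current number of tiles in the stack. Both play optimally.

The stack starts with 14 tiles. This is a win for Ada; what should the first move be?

Build the W/L table. Terminal = L. A non-terminal position is W if it has a move to some L; otherwise it is L.
n=0: no move → L
n=1: no move → L
n=2: W (go to 0, an L position)
n=3: W (go to 1, an L position)
n=4: L (sole option 2(W) is W)
n=5: W (go to 0, an L position)
n=6: W (go to 4, an L position)
n=7: W (go to 1, an L position)
n=8: L (options 6(W), 3(W), 2(W) are all W)
n=9: W (go to 4, an L position)
n=10: W (go to 8, an L position)
n=11: L (options 9(W), 6(W), 5(W) are all W)
n=12: L (options 10(W), 7(W), 6(W) are all W)
n=13: W (go to 11, an L position)
n=14: W (go to 12, an L position)
From 14, the L positions reachable in one move are: 12, 8. Any move reaching one of these is winning.

Remove 2, leaving 12.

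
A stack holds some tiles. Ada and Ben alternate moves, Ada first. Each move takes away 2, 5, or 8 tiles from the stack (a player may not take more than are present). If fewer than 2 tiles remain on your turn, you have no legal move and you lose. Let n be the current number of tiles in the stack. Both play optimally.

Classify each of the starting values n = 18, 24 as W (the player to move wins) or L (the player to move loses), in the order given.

Compute win/loss labels from the base case upward. A position with no move is L. Any other position is W if it can reach an L in one move, else L.
n=0: no move → L
n=1: no move → L
n=2: reaches L-position 0 → W
n=3: reaches L-position 1 → W
n=4: only reaches 2(W), which is W → L
n=5: reaches L-position 0 → W
n=6: reaches L-position 4 → W
n=7: only reaches 5(W), 2(W), all W → L
n=8: reaches L-position 0 → W
n=9: reaches L-position 7 → W
n=10: only reaches 8(W), 5(W), 2(W), all W → L
n=11: only reaches 9(W), 6(W), 3(W), all W → L
n=12: reaches L-position 10 → W
n=13: reaches L-position 11 → W
n=14: only reaches 12(W), 9(W), 6(W), all W → L
n=15: reaches L-position 10 → W
n=16: reaches L-position 14 → W
n=17: only reaches 15(W), 12(W), 9(W), all W → L
n=18: reaches L-position 10 → W
n=19: reaches L-position 17 → W
n=20: only reaches 18(W), 15(W), 12(W), all W → L
n=21: only reaches 19(W), 16(W), 13(W), all W → L
n=22: reaches L-position 20 → W
n=23: reaches L-position 21 → W
n=24: only reaches 22(W), 19(W), 16(W), all W → L

18: W, 24: L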